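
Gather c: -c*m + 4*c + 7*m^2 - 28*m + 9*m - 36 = c*(4 - m) + 7*m^2 - 19*m - 36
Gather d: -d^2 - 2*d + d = -d^2 - d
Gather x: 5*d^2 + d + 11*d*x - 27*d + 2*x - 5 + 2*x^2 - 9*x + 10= 5*d^2 - 26*d + 2*x^2 + x*(11*d - 7) + 5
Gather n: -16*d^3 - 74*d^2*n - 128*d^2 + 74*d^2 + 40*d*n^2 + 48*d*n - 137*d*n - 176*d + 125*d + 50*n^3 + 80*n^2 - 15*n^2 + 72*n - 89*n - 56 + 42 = -16*d^3 - 54*d^2 - 51*d + 50*n^3 + n^2*(40*d + 65) + n*(-74*d^2 - 89*d - 17) - 14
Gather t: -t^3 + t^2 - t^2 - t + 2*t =-t^3 + t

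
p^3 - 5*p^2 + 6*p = p*(p - 3)*(p - 2)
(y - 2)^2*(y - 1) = y^3 - 5*y^2 + 8*y - 4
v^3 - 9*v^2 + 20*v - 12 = (v - 6)*(v - 2)*(v - 1)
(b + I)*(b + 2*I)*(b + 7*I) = b^3 + 10*I*b^2 - 23*b - 14*I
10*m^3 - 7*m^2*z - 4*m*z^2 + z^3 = (-5*m + z)*(-m + z)*(2*m + z)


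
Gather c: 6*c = 6*c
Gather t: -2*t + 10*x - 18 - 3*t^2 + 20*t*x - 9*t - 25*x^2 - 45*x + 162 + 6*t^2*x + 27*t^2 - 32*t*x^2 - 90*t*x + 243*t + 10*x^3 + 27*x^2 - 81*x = t^2*(6*x + 24) + t*(-32*x^2 - 70*x + 232) + 10*x^3 + 2*x^2 - 116*x + 144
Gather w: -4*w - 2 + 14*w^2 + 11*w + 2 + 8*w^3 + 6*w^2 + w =8*w^3 + 20*w^2 + 8*w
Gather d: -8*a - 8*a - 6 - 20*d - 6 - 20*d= -16*a - 40*d - 12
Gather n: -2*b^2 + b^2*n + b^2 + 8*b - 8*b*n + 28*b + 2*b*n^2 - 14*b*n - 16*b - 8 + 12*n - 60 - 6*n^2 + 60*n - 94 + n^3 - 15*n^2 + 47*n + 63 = -b^2 + 20*b + n^3 + n^2*(2*b - 21) + n*(b^2 - 22*b + 119) - 99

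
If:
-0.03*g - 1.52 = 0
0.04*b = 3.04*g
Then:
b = -3850.67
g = -50.67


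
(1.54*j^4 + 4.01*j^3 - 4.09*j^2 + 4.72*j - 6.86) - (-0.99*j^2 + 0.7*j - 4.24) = 1.54*j^4 + 4.01*j^3 - 3.1*j^2 + 4.02*j - 2.62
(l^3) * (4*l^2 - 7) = 4*l^5 - 7*l^3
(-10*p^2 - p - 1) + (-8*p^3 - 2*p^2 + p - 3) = -8*p^3 - 12*p^2 - 4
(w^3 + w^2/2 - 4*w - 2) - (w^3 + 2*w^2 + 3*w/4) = -3*w^2/2 - 19*w/4 - 2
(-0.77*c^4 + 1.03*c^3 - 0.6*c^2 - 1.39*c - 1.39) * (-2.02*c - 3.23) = 1.5554*c^5 + 0.4065*c^4 - 2.1149*c^3 + 4.7458*c^2 + 7.2975*c + 4.4897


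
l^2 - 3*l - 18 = (l - 6)*(l + 3)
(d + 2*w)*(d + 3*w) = d^2 + 5*d*w + 6*w^2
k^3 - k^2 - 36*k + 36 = (k - 6)*(k - 1)*(k + 6)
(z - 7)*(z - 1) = z^2 - 8*z + 7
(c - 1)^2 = c^2 - 2*c + 1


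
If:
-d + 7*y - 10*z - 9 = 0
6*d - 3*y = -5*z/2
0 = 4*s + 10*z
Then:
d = 25*z/78 + 9/13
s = -5*z/2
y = 115*z/78 + 18/13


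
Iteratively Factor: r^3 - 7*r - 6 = (r + 2)*(r^2 - 2*r - 3) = (r + 1)*(r + 2)*(r - 3)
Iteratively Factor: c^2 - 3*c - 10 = (c + 2)*(c - 5)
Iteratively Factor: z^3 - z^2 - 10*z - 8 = (z + 2)*(z^2 - 3*z - 4) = (z - 4)*(z + 2)*(z + 1)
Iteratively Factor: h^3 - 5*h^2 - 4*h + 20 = (h - 2)*(h^2 - 3*h - 10) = (h - 2)*(h + 2)*(h - 5)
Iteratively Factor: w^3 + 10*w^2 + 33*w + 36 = (w + 3)*(w^2 + 7*w + 12) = (w + 3)^2*(w + 4)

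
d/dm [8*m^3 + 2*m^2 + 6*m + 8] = 24*m^2 + 4*m + 6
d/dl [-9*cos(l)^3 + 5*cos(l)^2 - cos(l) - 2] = (27*cos(l)^2 - 10*cos(l) + 1)*sin(l)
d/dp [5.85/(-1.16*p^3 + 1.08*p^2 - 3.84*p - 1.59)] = (20.358*p^2 - 12.636*p + 22.464)/(1.16*p^3 - 1.08*p^2 + 3.84*p + 1.59)^2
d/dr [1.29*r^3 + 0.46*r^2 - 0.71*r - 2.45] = 3.87*r^2 + 0.92*r - 0.71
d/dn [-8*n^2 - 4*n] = -16*n - 4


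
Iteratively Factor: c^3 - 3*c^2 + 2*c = (c)*(c^2 - 3*c + 2) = c*(c - 2)*(c - 1)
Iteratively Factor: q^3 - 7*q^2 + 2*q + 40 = (q - 4)*(q^2 - 3*q - 10) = (q - 5)*(q - 4)*(q + 2)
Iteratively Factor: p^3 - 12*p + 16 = (p - 2)*(p^2 + 2*p - 8) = (p - 2)^2*(p + 4)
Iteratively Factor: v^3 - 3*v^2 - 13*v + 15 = (v + 3)*(v^2 - 6*v + 5) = (v - 1)*(v + 3)*(v - 5)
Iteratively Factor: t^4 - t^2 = (t)*(t^3 - t) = t*(t + 1)*(t^2 - t) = t*(t - 1)*(t + 1)*(t)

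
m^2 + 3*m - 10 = (m - 2)*(m + 5)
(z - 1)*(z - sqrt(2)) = z^2 - sqrt(2)*z - z + sqrt(2)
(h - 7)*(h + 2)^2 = h^3 - 3*h^2 - 24*h - 28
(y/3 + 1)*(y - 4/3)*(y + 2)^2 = y^4/3 + 17*y^3/9 + 20*y^2/9 - 28*y/9 - 16/3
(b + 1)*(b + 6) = b^2 + 7*b + 6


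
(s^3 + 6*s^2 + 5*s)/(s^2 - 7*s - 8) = s*(s + 5)/(s - 8)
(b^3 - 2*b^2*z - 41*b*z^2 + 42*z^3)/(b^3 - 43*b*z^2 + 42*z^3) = (-b^2 + b*z + 42*z^2)/(-b^2 - b*z + 42*z^2)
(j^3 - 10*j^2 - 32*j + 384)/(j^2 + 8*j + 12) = (j^2 - 16*j + 64)/(j + 2)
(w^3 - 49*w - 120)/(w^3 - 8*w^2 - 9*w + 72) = (w + 5)/(w - 3)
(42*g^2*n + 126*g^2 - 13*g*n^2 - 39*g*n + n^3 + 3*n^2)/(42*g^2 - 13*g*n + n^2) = n + 3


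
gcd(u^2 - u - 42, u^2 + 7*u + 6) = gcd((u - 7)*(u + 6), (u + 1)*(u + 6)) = u + 6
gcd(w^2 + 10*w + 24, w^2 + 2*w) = 1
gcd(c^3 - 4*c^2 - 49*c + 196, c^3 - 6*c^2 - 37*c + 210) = c - 7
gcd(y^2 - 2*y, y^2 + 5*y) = y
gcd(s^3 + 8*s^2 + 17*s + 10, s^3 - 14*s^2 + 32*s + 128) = s + 2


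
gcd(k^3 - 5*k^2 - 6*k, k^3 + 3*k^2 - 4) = 1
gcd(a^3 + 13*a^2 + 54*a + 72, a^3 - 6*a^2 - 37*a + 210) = a + 6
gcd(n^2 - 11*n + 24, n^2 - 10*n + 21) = n - 3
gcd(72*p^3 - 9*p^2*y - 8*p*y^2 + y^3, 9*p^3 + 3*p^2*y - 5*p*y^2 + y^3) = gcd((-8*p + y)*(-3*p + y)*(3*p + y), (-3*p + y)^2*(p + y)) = -3*p + y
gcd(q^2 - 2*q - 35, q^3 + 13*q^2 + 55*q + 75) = q + 5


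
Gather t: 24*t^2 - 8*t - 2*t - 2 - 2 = 24*t^2 - 10*t - 4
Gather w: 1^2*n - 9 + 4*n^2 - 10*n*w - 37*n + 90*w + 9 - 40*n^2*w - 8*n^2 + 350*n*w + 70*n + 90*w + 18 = -4*n^2 + 34*n + w*(-40*n^2 + 340*n + 180) + 18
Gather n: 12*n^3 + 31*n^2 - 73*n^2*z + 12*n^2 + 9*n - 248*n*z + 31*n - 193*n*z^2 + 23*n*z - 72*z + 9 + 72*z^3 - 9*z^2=12*n^3 + n^2*(43 - 73*z) + n*(-193*z^2 - 225*z + 40) + 72*z^3 - 9*z^2 - 72*z + 9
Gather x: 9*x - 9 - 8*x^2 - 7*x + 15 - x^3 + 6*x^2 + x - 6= -x^3 - 2*x^2 + 3*x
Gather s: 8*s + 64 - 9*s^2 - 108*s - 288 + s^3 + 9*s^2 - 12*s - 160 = s^3 - 112*s - 384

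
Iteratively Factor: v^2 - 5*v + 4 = (v - 1)*(v - 4)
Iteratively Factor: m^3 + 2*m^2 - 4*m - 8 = (m - 2)*(m^2 + 4*m + 4) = (m - 2)*(m + 2)*(m + 2)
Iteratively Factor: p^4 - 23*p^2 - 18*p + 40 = (p - 1)*(p^3 + p^2 - 22*p - 40) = (p - 1)*(p + 2)*(p^2 - p - 20) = (p - 5)*(p - 1)*(p + 2)*(p + 4)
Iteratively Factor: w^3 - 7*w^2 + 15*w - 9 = (w - 1)*(w^2 - 6*w + 9) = (w - 3)*(w - 1)*(w - 3)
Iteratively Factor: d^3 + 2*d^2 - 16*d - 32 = (d + 2)*(d^2 - 16) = (d - 4)*(d + 2)*(d + 4)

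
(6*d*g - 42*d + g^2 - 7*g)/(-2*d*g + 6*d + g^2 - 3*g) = (-6*d*g + 42*d - g^2 + 7*g)/(2*d*g - 6*d - g^2 + 3*g)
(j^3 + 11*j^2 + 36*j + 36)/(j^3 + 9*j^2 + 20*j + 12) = (j + 3)/(j + 1)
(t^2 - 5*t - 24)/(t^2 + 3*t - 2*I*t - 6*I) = (t - 8)/(t - 2*I)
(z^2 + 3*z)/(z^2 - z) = (z + 3)/(z - 1)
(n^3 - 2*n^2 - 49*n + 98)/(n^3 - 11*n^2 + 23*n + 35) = (n^2 + 5*n - 14)/(n^2 - 4*n - 5)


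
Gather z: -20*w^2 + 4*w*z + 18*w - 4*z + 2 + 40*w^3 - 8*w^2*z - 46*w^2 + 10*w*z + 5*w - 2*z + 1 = 40*w^3 - 66*w^2 + 23*w + z*(-8*w^2 + 14*w - 6) + 3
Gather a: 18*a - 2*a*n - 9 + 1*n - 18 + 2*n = a*(18 - 2*n) + 3*n - 27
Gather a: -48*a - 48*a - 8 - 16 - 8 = -96*a - 32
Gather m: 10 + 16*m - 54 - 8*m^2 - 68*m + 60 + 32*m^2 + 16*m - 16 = 24*m^2 - 36*m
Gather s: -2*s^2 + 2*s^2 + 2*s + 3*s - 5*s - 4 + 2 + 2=0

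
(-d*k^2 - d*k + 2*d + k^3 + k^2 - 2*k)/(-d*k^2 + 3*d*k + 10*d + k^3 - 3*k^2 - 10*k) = (k - 1)/(k - 5)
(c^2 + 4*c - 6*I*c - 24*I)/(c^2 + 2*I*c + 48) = (c + 4)/(c + 8*I)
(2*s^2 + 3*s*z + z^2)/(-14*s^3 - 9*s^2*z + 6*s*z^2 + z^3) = (2*s + z)/(-14*s^2 + 5*s*z + z^2)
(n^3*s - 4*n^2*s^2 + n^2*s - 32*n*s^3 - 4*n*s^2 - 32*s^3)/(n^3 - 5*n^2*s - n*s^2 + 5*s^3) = s*(n^3 - 4*n^2*s + n^2 - 32*n*s^2 - 4*n*s - 32*s^2)/(n^3 - 5*n^2*s - n*s^2 + 5*s^3)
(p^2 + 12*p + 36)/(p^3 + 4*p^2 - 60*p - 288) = 1/(p - 8)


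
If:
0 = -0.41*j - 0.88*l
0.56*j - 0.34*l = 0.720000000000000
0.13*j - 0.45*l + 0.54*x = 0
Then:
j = 1.00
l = -0.47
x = -0.63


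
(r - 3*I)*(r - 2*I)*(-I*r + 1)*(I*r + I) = r^4 + r^3 - 4*I*r^3 - r^2 - 4*I*r^2 - r - 6*I*r - 6*I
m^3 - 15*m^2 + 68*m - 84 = (m - 7)*(m - 6)*(m - 2)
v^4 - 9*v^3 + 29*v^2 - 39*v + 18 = (v - 3)^2*(v - 2)*(v - 1)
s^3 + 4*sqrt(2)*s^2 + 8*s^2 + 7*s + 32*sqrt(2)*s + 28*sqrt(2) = (s + 1)*(s + 7)*(s + 4*sqrt(2))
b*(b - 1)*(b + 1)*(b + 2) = b^4 + 2*b^3 - b^2 - 2*b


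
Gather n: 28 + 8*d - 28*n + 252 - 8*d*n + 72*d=80*d + n*(-8*d - 28) + 280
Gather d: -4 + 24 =20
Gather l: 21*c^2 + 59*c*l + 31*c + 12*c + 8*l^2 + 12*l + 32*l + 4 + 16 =21*c^2 + 43*c + 8*l^2 + l*(59*c + 44) + 20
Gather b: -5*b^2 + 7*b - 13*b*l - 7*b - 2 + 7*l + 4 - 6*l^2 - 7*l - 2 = -5*b^2 - 13*b*l - 6*l^2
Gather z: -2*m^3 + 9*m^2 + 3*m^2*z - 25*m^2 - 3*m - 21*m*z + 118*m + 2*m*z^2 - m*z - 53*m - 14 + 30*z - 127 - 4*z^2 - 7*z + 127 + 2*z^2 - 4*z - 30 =-2*m^3 - 16*m^2 + 62*m + z^2*(2*m - 2) + z*(3*m^2 - 22*m + 19) - 44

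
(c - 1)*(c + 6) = c^2 + 5*c - 6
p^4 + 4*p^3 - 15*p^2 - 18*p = p*(p - 3)*(p + 1)*(p + 6)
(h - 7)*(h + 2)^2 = h^3 - 3*h^2 - 24*h - 28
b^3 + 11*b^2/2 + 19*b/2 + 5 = (b + 1)*(b + 2)*(b + 5/2)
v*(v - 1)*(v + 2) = v^3 + v^2 - 2*v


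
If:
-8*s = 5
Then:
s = -5/8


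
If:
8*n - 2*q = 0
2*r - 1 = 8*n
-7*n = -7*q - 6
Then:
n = -2/7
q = -8/7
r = -9/14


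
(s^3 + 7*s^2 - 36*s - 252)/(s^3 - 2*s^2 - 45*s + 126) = (s + 6)/(s - 3)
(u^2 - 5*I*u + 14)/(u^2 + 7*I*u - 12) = (u^2 - 5*I*u + 14)/(u^2 + 7*I*u - 12)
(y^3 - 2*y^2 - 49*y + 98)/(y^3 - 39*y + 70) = (y - 7)/(y - 5)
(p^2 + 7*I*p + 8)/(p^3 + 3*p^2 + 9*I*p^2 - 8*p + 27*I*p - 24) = (p - I)/(p^2 + p*(3 + I) + 3*I)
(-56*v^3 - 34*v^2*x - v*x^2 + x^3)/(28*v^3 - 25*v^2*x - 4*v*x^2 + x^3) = (2*v + x)/(-v + x)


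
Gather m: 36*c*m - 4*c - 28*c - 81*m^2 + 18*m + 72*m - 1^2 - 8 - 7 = -32*c - 81*m^2 + m*(36*c + 90) - 16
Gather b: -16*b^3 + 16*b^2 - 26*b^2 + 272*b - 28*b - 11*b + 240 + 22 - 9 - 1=-16*b^3 - 10*b^2 + 233*b + 252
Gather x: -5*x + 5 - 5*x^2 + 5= -5*x^2 - 5*x + 10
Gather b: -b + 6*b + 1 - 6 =5*b - 5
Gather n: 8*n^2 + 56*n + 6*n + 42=8*n^2 + 62*n + 42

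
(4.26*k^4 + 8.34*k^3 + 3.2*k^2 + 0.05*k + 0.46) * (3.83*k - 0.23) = 16.3158*k^5 + 30.9624*k^4 + 10.3378*k^3 - 0.5445*k^2 + 1.7503*k - 0.1058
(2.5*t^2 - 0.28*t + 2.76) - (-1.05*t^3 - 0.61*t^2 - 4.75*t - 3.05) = 1.05*t^3 + 3.11*t^2 + 4.47*t + 5.81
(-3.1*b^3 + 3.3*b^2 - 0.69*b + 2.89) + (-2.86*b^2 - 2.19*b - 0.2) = -3.1*b^3 + 0.44*b^2 - 2.88*b + 2.69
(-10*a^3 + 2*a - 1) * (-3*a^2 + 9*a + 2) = 30*a^5 - 90*a^4 - 26*a^3 + 21*a^2 - 5*a - 2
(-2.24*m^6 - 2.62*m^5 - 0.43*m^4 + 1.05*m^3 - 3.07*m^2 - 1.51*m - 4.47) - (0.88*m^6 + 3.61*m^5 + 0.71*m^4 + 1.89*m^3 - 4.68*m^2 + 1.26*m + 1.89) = -3.12*m^6 - 6.23*m^5 - 1.14*m^4 - 0.84*m^3 + 1.61*m^2 - 2.77*m - 6.36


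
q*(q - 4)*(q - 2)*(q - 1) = q^4 - 7*q^3 + 14*q^2 - 8*q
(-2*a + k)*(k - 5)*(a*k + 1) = -2*a^2*k^2 + 10*a^2*k + a*k^3 - 5*a*k^2 - 2*a*k + 10*a + k^2 - 5*k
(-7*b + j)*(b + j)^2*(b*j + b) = -7*b^4*j - 7*b^4 - 13*b^3*j^2 - 13*b^3*j - 5*b^2*j^3 - 5*b^2*j^2 + b*j^4 + b*j^3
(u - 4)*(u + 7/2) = u^2 - u/2 - 14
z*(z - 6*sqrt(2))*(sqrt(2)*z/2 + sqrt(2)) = sqrt(2)*z^3/2 - 6*z^2 + sqrt(2)*z^2 - 12*z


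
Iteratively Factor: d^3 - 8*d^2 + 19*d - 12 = (d - 3)*(d^2 - 5*d + 4) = (d - 3)*(d - 1)*(d - 4)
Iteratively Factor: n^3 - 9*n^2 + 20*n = (n - 4)*(n^2 - 5*n) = n*(n - 4)*(n - 5)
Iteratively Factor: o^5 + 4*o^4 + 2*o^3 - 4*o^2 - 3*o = (o + 1)*(o^4 + 3*o^3 - o^2 - 3*o) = (o - 1)*(o + 1)*(o^3 + 4*o^2 + 3*o) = (o - 1)*(o + 1)*(o + 3)*(o^2 + o) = (o - 1)*(o + 1)^2*(o + 3)*(o)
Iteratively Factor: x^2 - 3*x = (x)*(x - 3)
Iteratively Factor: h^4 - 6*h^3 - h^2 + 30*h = (h + 2)*(h^3 - 8*h^2 + 15*h) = h*(h + 2)*(h^2 - 8*h + 15) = h*(h - 5)*(h + 2)*(h - 3)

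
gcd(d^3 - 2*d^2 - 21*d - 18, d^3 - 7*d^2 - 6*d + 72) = d^2 - 3*d - 18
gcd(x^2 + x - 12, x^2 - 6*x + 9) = x - 3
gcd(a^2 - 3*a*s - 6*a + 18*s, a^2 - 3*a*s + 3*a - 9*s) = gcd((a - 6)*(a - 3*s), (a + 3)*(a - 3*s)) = -a + 3*s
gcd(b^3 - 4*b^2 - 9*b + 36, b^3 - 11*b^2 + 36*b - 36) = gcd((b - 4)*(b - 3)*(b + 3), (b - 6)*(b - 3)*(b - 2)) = b - 3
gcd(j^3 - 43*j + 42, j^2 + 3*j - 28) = j + 7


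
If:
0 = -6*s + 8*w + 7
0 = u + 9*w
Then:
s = 4*w/3 + 7/6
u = -9*w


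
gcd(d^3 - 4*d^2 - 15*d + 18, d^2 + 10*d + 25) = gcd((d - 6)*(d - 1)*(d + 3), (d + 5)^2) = 1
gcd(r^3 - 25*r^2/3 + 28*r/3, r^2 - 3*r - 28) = r - 7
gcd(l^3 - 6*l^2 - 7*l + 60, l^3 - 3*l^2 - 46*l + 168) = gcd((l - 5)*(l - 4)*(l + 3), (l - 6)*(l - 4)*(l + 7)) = l - 4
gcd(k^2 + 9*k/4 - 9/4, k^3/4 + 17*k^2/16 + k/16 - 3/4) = k - 3/4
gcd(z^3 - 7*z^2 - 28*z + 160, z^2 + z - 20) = z^2 + z - 20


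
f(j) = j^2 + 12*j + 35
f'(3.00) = 18.00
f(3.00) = 80.00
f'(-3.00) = 6.00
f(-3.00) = 8.00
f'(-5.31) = 1.38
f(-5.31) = -0.52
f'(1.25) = 14.50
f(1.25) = 51.56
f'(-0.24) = 11.52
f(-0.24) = 32.18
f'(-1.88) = 8.24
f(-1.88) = 15.97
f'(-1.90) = 8.20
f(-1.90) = 15.81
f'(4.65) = 21.30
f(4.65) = 112.42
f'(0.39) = 12.78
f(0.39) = 39.83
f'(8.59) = 29.18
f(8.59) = 211.87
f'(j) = 2*j + 12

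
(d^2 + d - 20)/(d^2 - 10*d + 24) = (d + 5)/(d - 6)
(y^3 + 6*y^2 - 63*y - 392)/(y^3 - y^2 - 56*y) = (y + 7)/y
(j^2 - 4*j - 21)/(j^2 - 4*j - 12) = (-j^2 + 4*j + 21)/(-j^2 + 4*j + 12)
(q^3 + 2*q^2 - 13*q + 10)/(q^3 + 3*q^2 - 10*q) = (q - 1)/q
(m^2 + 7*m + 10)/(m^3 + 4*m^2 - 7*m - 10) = (m + 2)/(m^2 - m - 2)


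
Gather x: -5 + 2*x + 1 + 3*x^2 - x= 3*x^2 + x - 4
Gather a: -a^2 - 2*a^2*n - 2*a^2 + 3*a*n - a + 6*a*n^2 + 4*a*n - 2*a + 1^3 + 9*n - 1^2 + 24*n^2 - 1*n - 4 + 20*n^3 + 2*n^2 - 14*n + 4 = a^2*(-2*n - 3) + a*(6*n^2 + 7*n - 3) + 20*n^3 + 26*n^2 - 6*n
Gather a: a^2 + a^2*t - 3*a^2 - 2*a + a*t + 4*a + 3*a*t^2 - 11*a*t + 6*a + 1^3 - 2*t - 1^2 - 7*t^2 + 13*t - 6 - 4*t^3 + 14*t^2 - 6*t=a^2*(t - 2) + a*(3*t^2 - 10*t + 8) - 4*t^3 + 7*t^2 + 5*t - 6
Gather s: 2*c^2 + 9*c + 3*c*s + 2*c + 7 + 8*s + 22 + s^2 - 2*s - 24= 2*c^2 + 11*c + s^2 + s*(3*c + 6) + 5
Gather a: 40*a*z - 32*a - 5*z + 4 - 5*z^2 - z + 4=a*(40*z - 32) - 5*z^2 - 6*z + 8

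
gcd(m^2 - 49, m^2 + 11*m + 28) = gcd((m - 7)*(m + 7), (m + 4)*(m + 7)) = m + 7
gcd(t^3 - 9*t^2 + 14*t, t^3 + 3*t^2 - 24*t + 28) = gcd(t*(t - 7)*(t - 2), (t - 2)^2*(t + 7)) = t - 2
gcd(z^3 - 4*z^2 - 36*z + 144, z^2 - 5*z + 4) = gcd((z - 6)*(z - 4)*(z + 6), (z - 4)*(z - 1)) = z - 4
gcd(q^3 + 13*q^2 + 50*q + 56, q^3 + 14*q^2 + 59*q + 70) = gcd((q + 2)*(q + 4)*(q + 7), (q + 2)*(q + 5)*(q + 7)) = q^2 + 9*q + 14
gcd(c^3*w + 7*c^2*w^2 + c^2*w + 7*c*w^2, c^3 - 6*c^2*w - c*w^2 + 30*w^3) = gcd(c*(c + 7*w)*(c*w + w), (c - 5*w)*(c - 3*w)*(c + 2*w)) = 1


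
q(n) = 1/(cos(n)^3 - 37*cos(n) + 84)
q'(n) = (3*sin(n)*cos(n)^2 - 37*sin(n))/(cos(n)^3 - 37*cos(n) + 84)^2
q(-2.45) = 0.01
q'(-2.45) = 0.00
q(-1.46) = 0.01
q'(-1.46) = 0.01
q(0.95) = 0.02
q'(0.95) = -0.01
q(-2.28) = 0.01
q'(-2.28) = 0.00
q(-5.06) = 0.01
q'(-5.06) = -0.01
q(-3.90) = 0.01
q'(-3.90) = -0.00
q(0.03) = 0.02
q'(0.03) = -0.00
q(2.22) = 0.01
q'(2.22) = -0.00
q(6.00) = 0.02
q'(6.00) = 0.00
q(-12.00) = 0.02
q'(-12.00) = -0.00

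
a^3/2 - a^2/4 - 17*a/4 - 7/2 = (a/2 + 1)*(a - 7/2)*(a + 1)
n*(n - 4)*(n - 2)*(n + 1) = n^4 - 5*n^3 + 2*n^2 + 8*n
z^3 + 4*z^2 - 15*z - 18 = (z - 3)*(z + 1)*(z + 6)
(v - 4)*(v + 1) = v^2 - 3*v - 4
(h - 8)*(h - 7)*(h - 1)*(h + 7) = h^4 - 9*h^3 - 41*h^2 + 441*h - 392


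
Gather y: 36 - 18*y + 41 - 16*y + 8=85 - 34*y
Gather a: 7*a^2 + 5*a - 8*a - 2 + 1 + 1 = 7*a^2 - 3*a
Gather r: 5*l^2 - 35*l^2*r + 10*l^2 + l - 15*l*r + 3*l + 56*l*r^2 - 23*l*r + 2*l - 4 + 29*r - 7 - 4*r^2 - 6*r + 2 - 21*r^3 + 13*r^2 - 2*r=15*l^2 + 6*l - 21*r^3 + r^2*(56*l + 9) + r*(-35*l^2 - 38*l + 21) - 9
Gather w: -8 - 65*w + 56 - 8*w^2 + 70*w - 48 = -8*w^2 + 5*w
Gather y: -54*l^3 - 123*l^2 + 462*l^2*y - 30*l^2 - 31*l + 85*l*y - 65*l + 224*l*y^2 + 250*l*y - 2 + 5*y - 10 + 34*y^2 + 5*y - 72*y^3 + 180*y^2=-54*l^3 - 153*l^2 - 96*l - 72*y^3 + y^2*(224*l + 214) + y*(462*l^2 + 335*l + 10) - 12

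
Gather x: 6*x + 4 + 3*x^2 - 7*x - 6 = 3*x^2 - x - 2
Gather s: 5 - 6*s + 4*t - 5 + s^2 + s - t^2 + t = s^2 - 5*s - t^2 + 5*t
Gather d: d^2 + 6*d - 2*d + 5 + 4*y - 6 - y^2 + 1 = d^2 + 4*d - y^2 + 4*y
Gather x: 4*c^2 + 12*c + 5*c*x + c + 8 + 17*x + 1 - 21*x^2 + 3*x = 4*c^2 + 13*c - 21*x^2 + x*(5*c + 20) + 9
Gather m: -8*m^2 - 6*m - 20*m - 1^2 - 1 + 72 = -8*m^2 - 26*m + 70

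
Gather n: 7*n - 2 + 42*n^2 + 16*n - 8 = 42*n^2 + 23*n - 10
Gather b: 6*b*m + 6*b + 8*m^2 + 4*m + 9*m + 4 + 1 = b*(6*m + 6) + 8*m^2 + 13*m + 5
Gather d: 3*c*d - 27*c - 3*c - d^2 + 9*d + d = -30*c - d^2 + d*(3*c + 10)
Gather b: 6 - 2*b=6 - 2*b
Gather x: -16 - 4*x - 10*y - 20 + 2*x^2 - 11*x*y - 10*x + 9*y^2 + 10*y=2*x^2 + x*(-11*y - 14) + 9*y^2 - 36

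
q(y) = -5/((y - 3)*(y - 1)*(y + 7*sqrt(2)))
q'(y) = 5/((y - 3)*(y - 1)*(y + 7*sqrt(2))^2) + 5/((y - 3)*(y - 1)^2*(y + 7*sqrt(2))) + 5/((y - 3)^2*(y - 1)*(y + 7*sqrt(2)))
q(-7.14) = -0.02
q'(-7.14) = 0.00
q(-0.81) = -0.08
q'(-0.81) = -0.06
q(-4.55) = -0.02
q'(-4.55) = 0.00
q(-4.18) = -0.02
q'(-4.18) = 0.00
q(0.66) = -0.60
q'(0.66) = -1.95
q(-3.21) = -0.03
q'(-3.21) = -0.00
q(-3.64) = -0.03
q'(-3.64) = -0.00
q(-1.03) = -0.07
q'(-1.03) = -0.04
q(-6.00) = -0.02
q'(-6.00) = 0.00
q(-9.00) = -0.05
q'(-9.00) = 0.04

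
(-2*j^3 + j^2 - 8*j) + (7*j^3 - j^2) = 5*j^3 - 8*j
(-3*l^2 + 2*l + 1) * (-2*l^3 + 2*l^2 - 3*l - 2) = 6*l^5 - 10*l^4 + 11*l^3 + 2*l^2 - 7*l - 2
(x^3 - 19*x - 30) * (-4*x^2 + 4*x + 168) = -4*x^5 + 4*x^4 + 244*x^3 + 44*x^2 - 3312*x - 5040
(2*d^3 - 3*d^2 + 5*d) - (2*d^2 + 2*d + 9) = 2*d^3 - 5*d^2 + 3*d - 9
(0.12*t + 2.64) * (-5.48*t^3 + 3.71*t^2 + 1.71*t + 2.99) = -0.6576*t^4 - 14.022*t^3 + 9.9996*t^2 + 4.8732*t + 7.8936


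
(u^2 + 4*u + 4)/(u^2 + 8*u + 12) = (u + 2)/(u + 6)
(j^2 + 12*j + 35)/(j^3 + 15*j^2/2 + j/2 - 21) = 2*(j + 5)/(2*j^2 + j - 6)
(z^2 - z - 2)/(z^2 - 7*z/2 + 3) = 2*(z + 1)/(2*z - 3)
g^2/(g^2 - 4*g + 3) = g^2/(g^2 - 4*g + 3)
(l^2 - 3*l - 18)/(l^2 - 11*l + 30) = (l + 3)/(l - 5)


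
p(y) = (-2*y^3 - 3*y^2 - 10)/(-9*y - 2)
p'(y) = (-6*y^2 - 6*y)/(-9*y - 2) + 9*(-2*y^3 - 3*y^2 - 10)/(-9*y - 2)^2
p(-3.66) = 1.55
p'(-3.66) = -1.44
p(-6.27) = 6.71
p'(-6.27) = -2.53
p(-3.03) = 0.72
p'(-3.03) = -1.21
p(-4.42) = 2.76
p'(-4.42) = -1.74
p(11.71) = 33.83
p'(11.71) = 5.48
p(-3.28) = 1.03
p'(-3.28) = -1.29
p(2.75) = 2.78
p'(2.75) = 1.38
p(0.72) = 1.45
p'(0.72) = -0.66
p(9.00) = 20.61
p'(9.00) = 4.27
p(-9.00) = 15.25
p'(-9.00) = -3.73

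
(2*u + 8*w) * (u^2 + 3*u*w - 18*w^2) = 2*u^3 + 14*u^2*w - 12*u*w^2 - 144*w^3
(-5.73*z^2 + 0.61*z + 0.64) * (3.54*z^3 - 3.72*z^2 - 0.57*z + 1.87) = -20.2842*z^5 + 23.475*z^4 + 3.2625*z^3 - 13.4436*z^2 + 0.7759*z + 1.1968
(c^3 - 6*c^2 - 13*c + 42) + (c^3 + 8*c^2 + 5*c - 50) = 2*c^3 + 2*c^2 - 8*c - 8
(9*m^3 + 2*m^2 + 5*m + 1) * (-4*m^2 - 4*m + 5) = -36*m^5 - 44*m^4 + 17*m^3 - 14*m^2 + 21*m + 5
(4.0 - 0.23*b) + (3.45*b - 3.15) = 3.22*b + 0.85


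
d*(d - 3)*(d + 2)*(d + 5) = d^4 + 4*d^3 - 11*d^2 - 30*d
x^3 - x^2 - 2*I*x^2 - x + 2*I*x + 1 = (x - 1)*(x - I)^2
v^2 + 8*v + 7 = (v + 1)*(v + 7)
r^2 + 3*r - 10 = (r - 2)*(r + 5)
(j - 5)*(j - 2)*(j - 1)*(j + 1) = j^4 - 7*j^3 + 9*j^2 + 7*j - 10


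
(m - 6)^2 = m^2 - 12*m + 36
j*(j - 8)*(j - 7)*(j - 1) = j^4 - 16*j^3 + 71*j^2 - 56*j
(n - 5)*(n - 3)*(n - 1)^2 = n^4 - 10*n^3 + 32*n^2 - 38*n + 15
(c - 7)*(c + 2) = c^2 - 5*c - 14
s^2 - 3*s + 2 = (s - 2)*(s - 1)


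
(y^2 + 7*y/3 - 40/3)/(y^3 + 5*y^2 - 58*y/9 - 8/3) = 3*(3*y^2 + 7*y - 40)/(9*y^3 + 45*y^2 - 58*y - 24)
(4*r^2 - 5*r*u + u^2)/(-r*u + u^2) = (-4*r + u)/u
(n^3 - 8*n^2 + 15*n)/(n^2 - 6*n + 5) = n*(n - 3)/(n - 1)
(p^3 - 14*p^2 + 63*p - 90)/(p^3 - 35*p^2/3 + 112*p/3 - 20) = 3*(p - 3)/(3*p - 2)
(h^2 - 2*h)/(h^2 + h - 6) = h/(h + 3)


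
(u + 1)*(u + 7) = u^2 + 8*u + 7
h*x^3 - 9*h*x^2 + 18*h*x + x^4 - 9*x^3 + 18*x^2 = x*(h + x)*(x - 6)*(x - 3)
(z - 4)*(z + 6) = z^2 + 2*z - 24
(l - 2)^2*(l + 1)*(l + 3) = l^4 - 9*l^2 + 4*l + 12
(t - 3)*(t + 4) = t^2 + t - 12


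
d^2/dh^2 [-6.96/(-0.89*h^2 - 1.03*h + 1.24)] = (-11.026032*h^2 - 12.760464*h + 6.96*(1.78*h + 1.03)*(3.56*h + 2.06) + 15.362112)/(0.89*h^2 + 1.03*h - 1.24)^3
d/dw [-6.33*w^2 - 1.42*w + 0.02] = -12.66*w - 1.42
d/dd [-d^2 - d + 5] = -2*d - 1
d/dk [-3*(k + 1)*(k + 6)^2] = 3*(-3*k - 8)*(k + 6)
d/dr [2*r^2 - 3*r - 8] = 4*r - 3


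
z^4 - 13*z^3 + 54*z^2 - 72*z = z*(z - 6)*(z - 4)*(z - 3)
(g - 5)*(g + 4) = g^2 - g - 20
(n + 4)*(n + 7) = n^2 + 11*n + 28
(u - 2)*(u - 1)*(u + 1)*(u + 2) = u^4 - 5*u^2 + 4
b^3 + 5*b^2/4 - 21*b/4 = b*(b - 7/4)*(b + 3)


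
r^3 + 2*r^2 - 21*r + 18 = (r - 3)*(r - 1)*(r + 6)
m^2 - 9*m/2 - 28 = (m - 8)*(m + 7/2)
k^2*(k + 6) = k^3 + 6*k^2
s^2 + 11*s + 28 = (s + 4)*(s + 7)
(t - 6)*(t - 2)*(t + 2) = t^3 - 6*t^2 - 4*t + 24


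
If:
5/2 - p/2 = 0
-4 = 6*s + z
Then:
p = 5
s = -z/6 - 2/3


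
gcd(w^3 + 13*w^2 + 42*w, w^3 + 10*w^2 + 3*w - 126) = w^2 + 13*w + 42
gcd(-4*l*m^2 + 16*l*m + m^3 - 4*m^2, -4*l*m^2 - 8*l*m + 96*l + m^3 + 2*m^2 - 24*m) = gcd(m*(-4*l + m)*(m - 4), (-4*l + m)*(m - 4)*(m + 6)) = 4*l*m - 16*l - m^2 + 4*m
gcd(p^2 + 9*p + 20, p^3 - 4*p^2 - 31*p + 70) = p + 5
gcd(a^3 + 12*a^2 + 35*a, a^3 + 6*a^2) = a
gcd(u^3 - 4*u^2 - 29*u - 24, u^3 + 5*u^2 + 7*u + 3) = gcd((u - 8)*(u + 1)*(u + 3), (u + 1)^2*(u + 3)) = u^2 + 4*u + 3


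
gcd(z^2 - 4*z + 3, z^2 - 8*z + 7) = z - 1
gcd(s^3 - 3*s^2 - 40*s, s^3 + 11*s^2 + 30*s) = s^2 + 5*s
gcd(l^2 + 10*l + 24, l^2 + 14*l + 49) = 1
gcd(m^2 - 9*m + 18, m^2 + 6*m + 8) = 1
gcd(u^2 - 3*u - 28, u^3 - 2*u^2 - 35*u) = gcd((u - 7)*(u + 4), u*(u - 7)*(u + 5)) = u - 7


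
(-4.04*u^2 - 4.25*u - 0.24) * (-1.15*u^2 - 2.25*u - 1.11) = 4.646*u^4 + 13.9775*u^3 + 14.3229*u^2 + 5.2575*u + 0.2664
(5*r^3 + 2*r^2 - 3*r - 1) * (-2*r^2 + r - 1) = -10*r^5 + r^4 + 3*r^3 - 3*r^2 + 2*r + 1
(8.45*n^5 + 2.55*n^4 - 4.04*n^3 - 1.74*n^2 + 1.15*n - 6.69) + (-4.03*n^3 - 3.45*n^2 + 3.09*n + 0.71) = 8.45*n^5 + 2.55*n^4 - 8.07*n^3 - 5.19*n^2 + 4.24*n - 5.98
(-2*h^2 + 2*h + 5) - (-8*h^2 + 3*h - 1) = 6*h^2 - h + 6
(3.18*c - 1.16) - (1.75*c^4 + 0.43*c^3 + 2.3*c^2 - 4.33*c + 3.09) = -1.75*c^4 - 0.43*c^3 - 2.3*c^2 + 7.51*c - 4.25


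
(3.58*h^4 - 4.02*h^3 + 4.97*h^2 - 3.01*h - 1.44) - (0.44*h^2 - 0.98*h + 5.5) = 3.58*h^4 - 4.02*h^3 + 4.53*h^2 - 2.03*h - 6.94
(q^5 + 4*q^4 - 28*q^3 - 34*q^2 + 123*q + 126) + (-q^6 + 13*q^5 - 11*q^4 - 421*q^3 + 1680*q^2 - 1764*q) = -q^6 + 14*q^5 - 7*q^4 - 449*q^3 + 1646*q^2 - 1641*q + 126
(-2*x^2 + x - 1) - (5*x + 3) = -2*x^2 - 4*x - 4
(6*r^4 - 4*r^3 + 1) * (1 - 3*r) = -18*r^5 + 18*r^4 - 4*r^3 - 3*r + 1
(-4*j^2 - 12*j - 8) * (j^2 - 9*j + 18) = -4*j^4 + 24*j^3 + 28*j^2 - 144*j - 144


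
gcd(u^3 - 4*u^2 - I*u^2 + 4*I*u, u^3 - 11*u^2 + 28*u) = u^2 - 4*u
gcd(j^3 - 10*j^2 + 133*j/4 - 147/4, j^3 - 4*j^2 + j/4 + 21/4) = j - 7/2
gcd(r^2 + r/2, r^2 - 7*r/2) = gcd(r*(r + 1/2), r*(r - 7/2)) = r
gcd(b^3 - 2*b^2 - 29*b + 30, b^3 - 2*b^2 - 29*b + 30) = b^3 - 2*b^2 - 29*b + 30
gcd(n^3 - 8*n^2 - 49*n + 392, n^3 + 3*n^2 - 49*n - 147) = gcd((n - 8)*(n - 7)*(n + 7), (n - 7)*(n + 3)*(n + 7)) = n^2 - 49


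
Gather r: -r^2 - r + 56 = -r^2 - r + 56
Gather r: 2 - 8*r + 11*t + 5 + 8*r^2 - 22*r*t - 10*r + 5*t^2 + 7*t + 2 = 8*r^2 + r*(-22*t - 18) + 5*t^2 + 18*t + 9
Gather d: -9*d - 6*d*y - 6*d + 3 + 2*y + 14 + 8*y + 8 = d*(-6*y - 15) + 10*y + 25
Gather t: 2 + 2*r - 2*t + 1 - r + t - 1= r - t + 2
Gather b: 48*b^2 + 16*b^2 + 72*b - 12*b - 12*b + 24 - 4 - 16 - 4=64*b^2 + 48*b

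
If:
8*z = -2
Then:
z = -1/4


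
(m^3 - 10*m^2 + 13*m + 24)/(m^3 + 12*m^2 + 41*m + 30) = (m^2 - 11*m + 24)/(m^2 + 11*m + 30)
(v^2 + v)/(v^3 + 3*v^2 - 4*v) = (v + 1)/(v^2 + 3*v - 4)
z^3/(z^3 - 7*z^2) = z/(z - 7)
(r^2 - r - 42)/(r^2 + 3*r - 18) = (r - 7)/(r - 3)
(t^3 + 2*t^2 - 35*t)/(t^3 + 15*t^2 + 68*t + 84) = t*(t - 5)/(t^2 + 8*t + 12)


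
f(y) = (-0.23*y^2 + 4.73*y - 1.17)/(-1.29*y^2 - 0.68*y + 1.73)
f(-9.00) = 0.65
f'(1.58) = 2.58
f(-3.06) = 2.15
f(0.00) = -0.68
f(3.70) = -0.71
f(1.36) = -3.06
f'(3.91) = 0.21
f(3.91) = -0.67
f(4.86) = -0.51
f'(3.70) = 0.23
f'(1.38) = 5.06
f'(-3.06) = 1.14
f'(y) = (4.73 - 0.46*y)/(-1.29*y^2 - 0.68*y + 1.73) + (2.58*y + 0.68)*(-0.23*y^2 + 4.73*y - 1.17)/(-1.29*y^2 - 0.68*y + 1.73)^2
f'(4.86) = 0.13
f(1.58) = -2.23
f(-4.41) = 1.30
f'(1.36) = 5.51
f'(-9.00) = 0.06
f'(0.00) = 2.47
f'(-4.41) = 0.35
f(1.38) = -2.95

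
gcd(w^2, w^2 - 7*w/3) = w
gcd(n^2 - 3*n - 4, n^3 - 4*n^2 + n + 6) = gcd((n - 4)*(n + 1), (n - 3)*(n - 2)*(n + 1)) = n + 1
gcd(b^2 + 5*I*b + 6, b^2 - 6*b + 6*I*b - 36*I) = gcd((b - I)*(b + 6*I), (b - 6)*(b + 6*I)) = b + 6*I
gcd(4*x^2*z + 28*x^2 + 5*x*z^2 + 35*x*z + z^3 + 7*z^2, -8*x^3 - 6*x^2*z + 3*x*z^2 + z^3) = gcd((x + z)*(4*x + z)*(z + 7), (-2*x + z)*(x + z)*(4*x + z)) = 4*x^2 + 5*x*z + z^2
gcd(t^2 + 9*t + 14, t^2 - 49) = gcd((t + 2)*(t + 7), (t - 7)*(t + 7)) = t + 7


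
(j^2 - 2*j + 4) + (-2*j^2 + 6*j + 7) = -j^2 + 4*j + 11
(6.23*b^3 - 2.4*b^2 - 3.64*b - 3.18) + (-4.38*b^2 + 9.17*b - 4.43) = 6.23*b^3 - 6.78*b^2 + 5.53*b - 7.61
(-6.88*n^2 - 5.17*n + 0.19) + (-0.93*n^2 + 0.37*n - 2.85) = -7.81*n^2 - 4.8*n - 2.66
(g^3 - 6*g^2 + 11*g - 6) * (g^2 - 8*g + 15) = g^5 - 14*g^4 + 74*g^3 - 184*g^2 + 213*g - 90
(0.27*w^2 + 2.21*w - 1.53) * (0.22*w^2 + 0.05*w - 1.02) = 0.0594*w^4 + 0.4997*w^3 - 0.5015*w^2 - 2.3307*w + 1.5606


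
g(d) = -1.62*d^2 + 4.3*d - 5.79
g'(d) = 4.3 - 3.24*d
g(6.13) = -40.31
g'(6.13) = -15.56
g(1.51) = -2.99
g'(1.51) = -0.59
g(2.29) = -4.44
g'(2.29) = -3.12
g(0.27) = -4.75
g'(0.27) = 3.43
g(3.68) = -11.90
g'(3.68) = -7.62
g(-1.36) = -14.63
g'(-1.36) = 8.71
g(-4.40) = -56.07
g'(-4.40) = 18.56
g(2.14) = -4.01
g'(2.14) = -2.63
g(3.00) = -7.47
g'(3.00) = -5.42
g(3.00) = -7.47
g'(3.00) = -5.42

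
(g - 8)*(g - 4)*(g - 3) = g^3 - 15*g^2 + 68*g - 96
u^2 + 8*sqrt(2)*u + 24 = (u + 2*sqrt(2))*(u + 6*sqrt(2))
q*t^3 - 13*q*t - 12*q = (t - 4)*(t + 3)*(q*t + q)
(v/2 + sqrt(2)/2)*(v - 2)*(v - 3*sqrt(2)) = v^3/2 - sqrt(2)*v^2 - v^2 - 3*v + 2*sqrt(2)*v + 6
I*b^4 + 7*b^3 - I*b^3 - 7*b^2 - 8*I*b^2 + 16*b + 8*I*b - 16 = (b - 4*I)^2*(b + I)*(I*b - I)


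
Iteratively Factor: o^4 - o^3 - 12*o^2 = (o + 3)*(o^3 - 4*o^2) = (o - 4)*(o + 3)*(o^2) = o*(o - 4)*(o + 3)*(o)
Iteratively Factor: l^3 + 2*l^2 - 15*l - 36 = (l + 3)*(l^2 - l - 12) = (l - 4)*(l + 3)*(l + 3)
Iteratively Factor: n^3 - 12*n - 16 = (n + 2)*(n^2 - 2*n - 8) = (n - 4)*(n + 2)*(n + 2)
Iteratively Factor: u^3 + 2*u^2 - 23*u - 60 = (u + 3)*(u^2 - u - 20) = (u + 3)*(u + 4)*(u - 5)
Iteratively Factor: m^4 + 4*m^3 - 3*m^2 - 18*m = (m + 3)*(m^3 + m^2 - 6*m) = m*(m + 3)*(m^2 + m - 6) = m*(m + 3)^2*(m - 2)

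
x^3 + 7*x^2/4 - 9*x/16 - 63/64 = (x - 3/4)*(x + 3/4)*(x + 7/4)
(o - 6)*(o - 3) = o^2 - 9*o + 18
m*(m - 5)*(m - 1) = m^3 - 6*m^2 + 5*m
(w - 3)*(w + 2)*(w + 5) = w^3 + 4*w^2 - 11*w - 30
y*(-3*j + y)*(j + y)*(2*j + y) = -6*j^3*y - 7*j^2*y^2 + y^4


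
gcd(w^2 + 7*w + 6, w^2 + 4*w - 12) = w + 6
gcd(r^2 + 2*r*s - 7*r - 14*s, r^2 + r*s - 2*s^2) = r + 2*s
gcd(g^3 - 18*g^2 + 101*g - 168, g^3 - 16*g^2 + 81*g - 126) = g^2 - 10*g + 21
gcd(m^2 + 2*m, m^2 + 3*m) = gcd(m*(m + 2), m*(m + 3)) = m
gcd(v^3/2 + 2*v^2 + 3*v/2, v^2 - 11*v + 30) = 1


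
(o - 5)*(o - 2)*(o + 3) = o^3 - 4*o^2 - 11*o + 30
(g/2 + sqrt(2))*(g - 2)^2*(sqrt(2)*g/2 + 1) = sqrt(2)*g^4/4 - sqrt(2)*g^3 + 3*g^3/2 - 6*g^2 + 2*sqrt(2)*g^2 - 4*sqrt(2)*g + 6*g + 4*sqrt(2)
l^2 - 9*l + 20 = (l - 5)*(l - 4)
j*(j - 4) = j^2 - 4*j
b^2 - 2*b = b*(b - 2)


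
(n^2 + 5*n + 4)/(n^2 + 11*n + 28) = (n + 1)/(n + 7)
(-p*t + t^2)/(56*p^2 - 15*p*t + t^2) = t*(-p + t)/(56*p^2 - 15*p*t + t^2)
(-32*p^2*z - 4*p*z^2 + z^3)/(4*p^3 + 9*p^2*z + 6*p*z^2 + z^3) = z*(-8*p + z)/(p^2 + 2*p*z + z^2)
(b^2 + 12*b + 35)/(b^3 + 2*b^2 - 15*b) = (b + 7)/(b*(b - 3))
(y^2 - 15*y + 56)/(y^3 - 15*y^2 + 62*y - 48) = (y - 7)/(y^2 - 7*y + 6)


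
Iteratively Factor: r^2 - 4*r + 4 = (r - 2)*(r - 2)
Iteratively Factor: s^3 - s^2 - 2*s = (s + 1)*(s^2 - 2*s) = (s - 2)*(s + 1)*(s)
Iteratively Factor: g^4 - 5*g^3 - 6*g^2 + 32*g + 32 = (g - 4)*(g^3 - g^2 - 10*g - 8) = (g - 4)*(g + 2)*(g^2 - 3*g - 4) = (g - 4)*(g + 1)*(g + 2)*(g - 4)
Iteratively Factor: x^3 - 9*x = (x)*(x^2 - 9) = x*(x + 3)*(x - 3)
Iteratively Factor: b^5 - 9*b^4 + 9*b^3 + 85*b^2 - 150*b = (b - 5)*(b^4 - 4*b^3 - 11*b^2 + 30*b) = (b - 5)*(b + 3)*(b^3 - 7*b^2 + 10*b) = (b - 5)^2*(b + 3)*(b^2 - 2*b) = (b - 5)^2*(b - 2)*(b + 3)*(b)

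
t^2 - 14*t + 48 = (t - 8)*(t - 6)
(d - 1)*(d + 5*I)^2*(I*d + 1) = I*d^4 - 9*d^3 - I*d^3 + 9*d^2 - 15*I*d^2 - 25*d + 15*I*d + 25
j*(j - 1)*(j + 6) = j^3 + 5*j^2 - 6*j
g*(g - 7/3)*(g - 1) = g^3 - 10*g^2/3 + 7*g/3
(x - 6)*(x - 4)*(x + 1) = x^3 - 9*x^2 + 14*x + 24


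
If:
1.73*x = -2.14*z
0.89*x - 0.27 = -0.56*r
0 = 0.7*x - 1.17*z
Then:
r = 0.48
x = 0.00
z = 0.00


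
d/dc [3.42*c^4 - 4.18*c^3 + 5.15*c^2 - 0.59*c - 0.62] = 13.68*c^3 - 12.54*c^2 + 10.3*c - 0.59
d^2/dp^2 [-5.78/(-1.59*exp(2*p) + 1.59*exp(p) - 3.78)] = ((9.1902 - 36.7608*exp(p))*(1.59*exp(2*p) - 1.59*exp(p) + 3.78) + 5.78*(3.18*exp(p) - 1.59)*(6.36*exp(p) - 3.18)*exp(p))*exp(p)/(1.59*exp(2*p) - 1.59*exp(p) + 3.78)^3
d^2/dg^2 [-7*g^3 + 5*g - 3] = -42*g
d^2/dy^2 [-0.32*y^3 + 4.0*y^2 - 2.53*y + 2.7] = 8.0 - 1.92*y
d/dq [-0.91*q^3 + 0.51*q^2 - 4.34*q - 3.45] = -2.73*q^2 + 1.02*q - 4.34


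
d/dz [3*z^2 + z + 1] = 6*z + 1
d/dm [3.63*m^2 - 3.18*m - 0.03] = 7.26*m - 3.18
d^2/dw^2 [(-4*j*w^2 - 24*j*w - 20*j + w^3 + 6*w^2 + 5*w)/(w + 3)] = 2*(16*j + w^3 + 9*w^2 + 27*w + 39)/(w^3 + 9*w^2 + 27*w + 27)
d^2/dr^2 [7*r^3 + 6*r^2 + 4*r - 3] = 42*r + 12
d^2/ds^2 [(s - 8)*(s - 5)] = 2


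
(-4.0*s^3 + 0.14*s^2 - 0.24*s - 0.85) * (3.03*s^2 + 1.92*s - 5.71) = -12.12*s^5 - 7.2558*s^4 + 22.3816*s^3 - 3.8357*s^2 - 0.2616*s + 4.8535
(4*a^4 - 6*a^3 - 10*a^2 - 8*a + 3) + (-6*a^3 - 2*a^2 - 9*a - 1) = 4*a^4 - 12*a^3 - 12*a^2 - 17*a + 2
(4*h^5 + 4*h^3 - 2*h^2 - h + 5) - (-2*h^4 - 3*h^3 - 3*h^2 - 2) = 4*h^5 + 2*h^4 + 7*h^3 + h^2 - h + 7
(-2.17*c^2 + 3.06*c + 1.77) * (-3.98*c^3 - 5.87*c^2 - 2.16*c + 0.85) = 8.6366*c^5 + 0.559099999999999*c^4 - 20.3196*c^3 - 18.844*c^2 - 1.2222*c + 1.5045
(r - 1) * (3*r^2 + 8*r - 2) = 3*r^3 + 5*r^2 - 10*r + 2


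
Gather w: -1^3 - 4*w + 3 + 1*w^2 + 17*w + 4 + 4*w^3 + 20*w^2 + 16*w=4*w^3 + 21*w^2 + 29*w + 6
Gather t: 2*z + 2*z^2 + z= 2*z^2 + 3*z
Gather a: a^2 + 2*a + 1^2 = a^2 + 2*a + 1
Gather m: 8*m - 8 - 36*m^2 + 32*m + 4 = -36*m^2 + 40*m - 4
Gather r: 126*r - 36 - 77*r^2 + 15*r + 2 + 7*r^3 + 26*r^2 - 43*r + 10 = 7*r^3 - 51*r^2 + 98*r - 24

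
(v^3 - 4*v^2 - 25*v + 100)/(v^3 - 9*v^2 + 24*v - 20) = (v^2 + v - 20)/(v^2 - 4*v + 4)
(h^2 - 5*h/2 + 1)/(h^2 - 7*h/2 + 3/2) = (h - 2)/(h - 3)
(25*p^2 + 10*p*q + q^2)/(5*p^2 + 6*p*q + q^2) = (5*p + q)/(p + q)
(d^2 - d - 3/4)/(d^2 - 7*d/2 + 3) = (d + 1/2)/(d - 2)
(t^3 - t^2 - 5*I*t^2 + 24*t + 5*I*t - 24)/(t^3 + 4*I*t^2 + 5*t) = (t^3 - t^2*(1 + 5*I) + t*(24 + 5*I) - 24)/(t*(t^2 + 4*I*t + 5))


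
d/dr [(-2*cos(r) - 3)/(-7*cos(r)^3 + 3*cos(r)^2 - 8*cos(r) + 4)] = 16*(28*cos(r)^3 + 57*cos(r)^2 - 18*cos(r) + 32)*sin(r)/(-53*cos(r) + 6*cos(2*r) - 7*cos(3*r) + 22)^2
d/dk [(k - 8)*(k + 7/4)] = 2*k - 25/4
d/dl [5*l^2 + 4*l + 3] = 10*l + 4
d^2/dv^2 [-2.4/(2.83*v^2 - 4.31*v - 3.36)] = (-38.44272*v^2 + 58.54704*v + 2.4*(5.66*v - 4.31)*(11.32*v - 8.62) + 45.64224)/(-2.83*v^2 + 4.31*v + 3.36)^3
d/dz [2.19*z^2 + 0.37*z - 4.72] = 4.38*z + 0.37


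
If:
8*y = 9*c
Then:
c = 8*y/9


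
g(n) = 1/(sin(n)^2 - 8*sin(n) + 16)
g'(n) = (-2*sin(n)*cos(n) + 8*cos(n))/(sin(n)^2 - 8*sin(n) + 16)^2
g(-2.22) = 0.04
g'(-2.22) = -0.01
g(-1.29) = 0.04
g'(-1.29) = 0.00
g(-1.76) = 0.04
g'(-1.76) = -0.00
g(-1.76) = 0.04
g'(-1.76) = -0.00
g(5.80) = 0.05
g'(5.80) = 0.02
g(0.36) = 0.08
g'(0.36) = 0.04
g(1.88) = 0.11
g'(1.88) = -0.02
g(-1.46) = 0.04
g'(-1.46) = 0.00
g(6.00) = 0.05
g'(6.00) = 0.02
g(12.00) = 0.05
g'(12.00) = 0.02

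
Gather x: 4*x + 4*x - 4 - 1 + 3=8*x - 2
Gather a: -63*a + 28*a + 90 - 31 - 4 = 55 - 35*a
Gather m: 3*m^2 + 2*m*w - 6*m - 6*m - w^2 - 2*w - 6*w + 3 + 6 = 3*m^2 + m*(2*w - 12) - w^2 - 8*w + 9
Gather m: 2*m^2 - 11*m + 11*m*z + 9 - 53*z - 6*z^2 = 2*m^2 + m*(11*z - 11) - 6*z^2 - 53*z + 9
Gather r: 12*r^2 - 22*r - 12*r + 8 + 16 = 12*r^2 - 34*r + 24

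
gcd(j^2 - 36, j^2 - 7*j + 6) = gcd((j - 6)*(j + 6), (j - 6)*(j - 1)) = j - 6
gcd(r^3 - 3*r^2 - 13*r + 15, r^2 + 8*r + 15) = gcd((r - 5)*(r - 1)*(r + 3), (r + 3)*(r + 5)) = r + 3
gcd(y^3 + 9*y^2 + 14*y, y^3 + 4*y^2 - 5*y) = y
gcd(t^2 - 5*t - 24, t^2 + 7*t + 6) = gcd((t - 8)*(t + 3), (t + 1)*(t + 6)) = 1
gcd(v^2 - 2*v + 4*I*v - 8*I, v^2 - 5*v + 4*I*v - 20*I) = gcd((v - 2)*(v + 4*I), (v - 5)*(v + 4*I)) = v + 4*I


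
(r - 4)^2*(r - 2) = r^3 - 10*r^2 + 32*r - 32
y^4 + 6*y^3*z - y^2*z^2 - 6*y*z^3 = y*(y - z)*(y + z)*(y + 6*z)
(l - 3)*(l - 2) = l^2 - 5*l + 6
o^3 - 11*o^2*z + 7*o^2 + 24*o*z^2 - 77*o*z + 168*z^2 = (o + 7)*(o - 8*z)*(o - 3*z)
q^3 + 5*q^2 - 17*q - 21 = (q - 3)*(q + 1)*(q + 7)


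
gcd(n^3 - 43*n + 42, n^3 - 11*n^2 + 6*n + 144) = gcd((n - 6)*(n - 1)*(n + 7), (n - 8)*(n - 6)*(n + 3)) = n - 6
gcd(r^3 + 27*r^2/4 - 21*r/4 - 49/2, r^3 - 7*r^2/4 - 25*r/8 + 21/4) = r^2 - r/4 - 7/2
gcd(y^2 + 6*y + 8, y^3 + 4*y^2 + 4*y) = y + 2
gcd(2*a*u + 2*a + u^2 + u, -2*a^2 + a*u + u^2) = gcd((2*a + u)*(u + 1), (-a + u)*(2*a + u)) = 2*a + u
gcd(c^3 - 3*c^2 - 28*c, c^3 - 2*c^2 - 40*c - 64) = c + 4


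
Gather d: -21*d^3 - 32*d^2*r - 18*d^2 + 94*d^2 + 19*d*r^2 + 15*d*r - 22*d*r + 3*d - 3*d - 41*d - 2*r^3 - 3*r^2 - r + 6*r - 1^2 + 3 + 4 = -21*d^3 + d^2*(76 - 32*r) + d*(19*r^2 - 7*r - 41) - 2*r^3 - 3*r^2 + 5*r + 6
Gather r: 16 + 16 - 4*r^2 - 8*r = -4*r^2 - 8*r + 32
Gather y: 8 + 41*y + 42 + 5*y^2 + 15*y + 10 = 5*y^2 + 56*y + 60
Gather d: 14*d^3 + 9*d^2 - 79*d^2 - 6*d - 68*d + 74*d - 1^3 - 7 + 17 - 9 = 14*d^3 - 70*d^2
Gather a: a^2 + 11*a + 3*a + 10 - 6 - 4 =a^2 + 14*a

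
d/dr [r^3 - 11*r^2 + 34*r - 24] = 3*r^2 - 22*r + 34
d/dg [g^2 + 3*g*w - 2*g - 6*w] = 2*g + 3*w - 2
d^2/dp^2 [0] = 0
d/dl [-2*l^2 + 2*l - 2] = 2 - 4*l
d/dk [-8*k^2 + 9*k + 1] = 9 - 16*k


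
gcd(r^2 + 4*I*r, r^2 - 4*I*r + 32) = r + 4*I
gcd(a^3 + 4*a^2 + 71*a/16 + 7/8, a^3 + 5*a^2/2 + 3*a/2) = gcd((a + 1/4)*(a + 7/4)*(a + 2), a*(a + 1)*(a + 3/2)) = 1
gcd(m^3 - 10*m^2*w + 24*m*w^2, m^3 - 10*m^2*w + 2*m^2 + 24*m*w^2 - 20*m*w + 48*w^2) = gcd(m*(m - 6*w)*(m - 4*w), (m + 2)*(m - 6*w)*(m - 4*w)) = m^2 - 10*m*w + 24*w^2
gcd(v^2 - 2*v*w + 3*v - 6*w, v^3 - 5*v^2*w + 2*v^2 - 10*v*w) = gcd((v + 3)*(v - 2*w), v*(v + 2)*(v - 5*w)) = 1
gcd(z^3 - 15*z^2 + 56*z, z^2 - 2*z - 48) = z - 8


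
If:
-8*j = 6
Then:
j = -3/4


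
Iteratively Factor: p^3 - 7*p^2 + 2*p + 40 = (p + 2)*(p^2 - 9*p + 20) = (p - 5)*(p + 2)*(p - 4)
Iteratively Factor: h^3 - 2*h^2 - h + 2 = (h - 1)*(h^2 - h - 2) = (h - 2)*(h - 1)*(h + 1)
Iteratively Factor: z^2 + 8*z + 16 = (z + 4)*(z + 4)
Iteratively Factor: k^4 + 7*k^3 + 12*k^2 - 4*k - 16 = (k + 2)*(k^3 + 5*k^2 + 2*k - 8) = (k - 1)*(k + 2)*(k^2 + 6*k + 8) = (k - 1)*(k + 2)*(k + 4)*(k + 2)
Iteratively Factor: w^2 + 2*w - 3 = (w - 1)*(w + 3)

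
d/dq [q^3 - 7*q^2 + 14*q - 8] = 3*q^2 - 14*q + 14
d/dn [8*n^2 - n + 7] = 16*n - 1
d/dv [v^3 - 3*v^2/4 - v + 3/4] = 3*v^2 - 3*v/2 - 1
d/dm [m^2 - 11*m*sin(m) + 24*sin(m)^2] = -11*m*cos(m) + 2*m - 11*sin(m) + 24*sin(2*m)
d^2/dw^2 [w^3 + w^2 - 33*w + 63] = 6*w + 2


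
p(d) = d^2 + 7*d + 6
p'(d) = 2*d + 7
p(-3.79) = -6.17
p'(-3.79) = -0.58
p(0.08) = 6.57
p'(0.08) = 7.16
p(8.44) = 136.31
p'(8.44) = 23.88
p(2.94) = 35.22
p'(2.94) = 12.88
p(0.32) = 8.34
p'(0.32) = 7.64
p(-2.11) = -4.32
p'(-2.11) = 2.78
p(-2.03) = -4.09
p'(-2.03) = 2.94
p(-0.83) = 0.88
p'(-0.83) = 5.34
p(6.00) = 84.00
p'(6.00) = 19.00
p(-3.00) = -6.00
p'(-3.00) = 1.00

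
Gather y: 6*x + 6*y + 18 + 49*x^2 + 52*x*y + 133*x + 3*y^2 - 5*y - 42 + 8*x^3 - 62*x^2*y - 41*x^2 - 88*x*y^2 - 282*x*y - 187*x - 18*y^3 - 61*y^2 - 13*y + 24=8*x^3 + 8*x^2 - 48*x - 18*y^3 + y^2*(-88*x - 58) + y*(-62*x^2 - 230*x - 12)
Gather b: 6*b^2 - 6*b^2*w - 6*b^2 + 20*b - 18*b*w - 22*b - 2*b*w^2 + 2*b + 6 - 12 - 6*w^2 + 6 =-6*b^2*w + b*(-2*w^2 - 18*w) - 6*w^2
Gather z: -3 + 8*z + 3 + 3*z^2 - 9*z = 3*z^2 - z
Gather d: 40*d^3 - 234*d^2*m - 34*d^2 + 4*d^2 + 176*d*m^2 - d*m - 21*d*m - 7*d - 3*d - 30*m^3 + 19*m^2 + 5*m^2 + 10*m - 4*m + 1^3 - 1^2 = 40*d^3 + d^2*(-234*m - 30) + d*(176*m^2 - 22*m - 10) - 30*m^3 + 24*m^2 + 6*m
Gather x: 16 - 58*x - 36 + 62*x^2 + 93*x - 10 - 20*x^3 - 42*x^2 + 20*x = -20*x^3 + 20*x^2 + 55*x - 30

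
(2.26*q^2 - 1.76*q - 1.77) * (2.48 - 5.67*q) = -12.8142*q^3 + 15.584*q^2 + 5.6711*q - 4.3896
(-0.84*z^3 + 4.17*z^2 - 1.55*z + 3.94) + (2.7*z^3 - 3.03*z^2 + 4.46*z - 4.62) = 1.86*z^3 + 1.14*z^2 + 2.91*z - 0.68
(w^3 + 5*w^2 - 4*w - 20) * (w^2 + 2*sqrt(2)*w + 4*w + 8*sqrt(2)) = w^5 + 2*sqrt(2)*w^4 + 9*w^4 + 16*w^3 + 18*sqrt(2)*w^3 - 36*w^2 + 32*sqrt(2)*w^2 - 72*sqrt(2)*w - 80*w - 160*sqrt(2)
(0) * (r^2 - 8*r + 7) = 0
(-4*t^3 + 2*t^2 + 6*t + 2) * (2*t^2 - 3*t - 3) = -8*t^5 + 16*t^4 + 18*t^3 - 20*t^2 - 24*t - 6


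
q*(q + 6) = q^2 + 6*q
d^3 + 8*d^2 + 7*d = d*(d + 1)*(d + 7)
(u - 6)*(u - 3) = u^2 - 9*u + 18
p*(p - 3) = p^2 - 3*p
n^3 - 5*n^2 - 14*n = n*(n - 7)*(n + 2)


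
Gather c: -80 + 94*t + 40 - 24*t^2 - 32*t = -24*t^2 + 62*t - 40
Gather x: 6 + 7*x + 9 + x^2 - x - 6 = x^2 + 6*x + 9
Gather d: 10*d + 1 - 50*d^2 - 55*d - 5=-50*d^2 - 45*d - 4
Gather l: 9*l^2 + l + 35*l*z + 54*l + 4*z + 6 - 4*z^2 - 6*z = 9*l^2 + l*(35*z + 55) - 4*z^2 - 2*z + 6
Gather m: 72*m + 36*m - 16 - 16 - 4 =108*m - 36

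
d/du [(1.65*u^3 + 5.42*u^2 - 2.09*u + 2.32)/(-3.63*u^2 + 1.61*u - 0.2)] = (-5.9895*u^4 + 5.313*u^3 + 0.1495*u^2 + 14.6752*u - 3.3172)/(13.1769*u^4 - 11.6886*u^3 + 4.0441*u^2 - 0.644*u + 0.04)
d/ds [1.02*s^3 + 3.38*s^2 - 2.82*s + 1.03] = 3.06*s^2 + 6.76*s - 2.82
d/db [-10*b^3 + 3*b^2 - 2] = 6*b*(1 - 5*b)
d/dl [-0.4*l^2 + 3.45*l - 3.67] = 3.45 - 0.8*l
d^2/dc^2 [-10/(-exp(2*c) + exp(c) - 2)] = 10*((1 - 4*exp(c))*(exp(2*c) - exp(c) + 2) + 2*(2*exp(c) - 1)^2*exp(c))*exp(c)/(exp(2*c) - exp(c) + 2)^3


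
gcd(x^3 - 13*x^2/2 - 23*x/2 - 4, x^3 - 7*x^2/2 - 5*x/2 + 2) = x + 1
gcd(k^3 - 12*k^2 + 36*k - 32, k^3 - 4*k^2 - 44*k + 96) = k^2 - 10*k + 16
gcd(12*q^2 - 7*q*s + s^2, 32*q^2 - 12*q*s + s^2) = 4*q - s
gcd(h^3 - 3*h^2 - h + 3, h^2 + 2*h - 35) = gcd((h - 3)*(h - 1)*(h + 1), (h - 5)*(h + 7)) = 1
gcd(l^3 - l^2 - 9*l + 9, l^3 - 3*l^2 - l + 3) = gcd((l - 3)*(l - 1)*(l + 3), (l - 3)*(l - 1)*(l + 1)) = l^2 - 4*l + 3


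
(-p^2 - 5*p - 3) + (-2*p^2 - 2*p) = -3*p^2 - 7*p - 3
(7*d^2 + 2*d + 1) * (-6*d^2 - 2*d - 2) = -42*d^4 - 26*d^3 - 24*d^2 - 6*d - 2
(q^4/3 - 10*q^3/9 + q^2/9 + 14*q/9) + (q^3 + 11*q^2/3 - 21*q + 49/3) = q^4/3 - q^3/9 + 34*q^2/9 - 175*q/9 + 49/3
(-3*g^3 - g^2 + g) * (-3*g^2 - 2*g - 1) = 9*g^5 + 9*g^4 + 2*g^3 - g^2 - g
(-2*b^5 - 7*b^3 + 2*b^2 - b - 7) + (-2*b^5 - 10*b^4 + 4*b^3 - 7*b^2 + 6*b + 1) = -4*b^5 - 10*b^4 - 3*b^3 - 5*b^2 + 5*b - 6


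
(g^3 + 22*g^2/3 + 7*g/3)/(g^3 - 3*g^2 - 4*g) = (3*g^2 + 22*g + 7)/(3*(g^2 - 3*g - 4))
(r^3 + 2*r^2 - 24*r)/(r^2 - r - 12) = r*(r + 6)/(r + 3)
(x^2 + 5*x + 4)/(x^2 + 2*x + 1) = (x + 4)/(x + 1)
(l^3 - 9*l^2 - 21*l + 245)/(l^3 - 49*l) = (l^2 - 2*l - 35)/(l*(l + 7))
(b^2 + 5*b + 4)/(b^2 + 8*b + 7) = (b + 4)/(b + 7)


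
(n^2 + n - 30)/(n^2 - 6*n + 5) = (n + 6)/(n - 1)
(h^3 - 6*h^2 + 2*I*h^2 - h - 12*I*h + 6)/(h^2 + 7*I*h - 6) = (h^2 + h*(-6 + I) - 6*I)/(h + 6*I)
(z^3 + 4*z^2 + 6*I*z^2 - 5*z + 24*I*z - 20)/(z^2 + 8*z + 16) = (z^2 + 6*I*z - 5)/(z + 4)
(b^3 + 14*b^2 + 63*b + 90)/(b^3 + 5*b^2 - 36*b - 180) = (b + 3)/(b - 6)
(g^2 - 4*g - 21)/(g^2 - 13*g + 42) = (g + 3)/(g - 6)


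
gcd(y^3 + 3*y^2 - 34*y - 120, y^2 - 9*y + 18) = y - 6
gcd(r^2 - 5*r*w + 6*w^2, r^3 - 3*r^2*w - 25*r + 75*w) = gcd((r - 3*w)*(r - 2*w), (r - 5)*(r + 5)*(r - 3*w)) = r - 3*w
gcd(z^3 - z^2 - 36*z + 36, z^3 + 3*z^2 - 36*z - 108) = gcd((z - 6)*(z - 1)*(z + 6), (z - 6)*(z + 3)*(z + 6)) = z^2 - 36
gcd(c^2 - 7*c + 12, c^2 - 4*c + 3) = c - 3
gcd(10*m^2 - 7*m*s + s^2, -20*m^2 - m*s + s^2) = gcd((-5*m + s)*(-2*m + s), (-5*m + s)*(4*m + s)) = -5*m + s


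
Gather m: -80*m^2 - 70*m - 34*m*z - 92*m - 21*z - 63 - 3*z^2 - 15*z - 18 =-80*m^2 + m*(-34*z - 162) - 3*z^2 - 36*z - 81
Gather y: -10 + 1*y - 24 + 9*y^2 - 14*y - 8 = 9*y^2 - 13*y - 42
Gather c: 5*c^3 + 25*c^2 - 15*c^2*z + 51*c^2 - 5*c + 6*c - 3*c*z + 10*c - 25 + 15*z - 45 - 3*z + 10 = 5*c^3 + c^2*(76 - 15*z) + c*(11 - 3*z) + 12*z - 60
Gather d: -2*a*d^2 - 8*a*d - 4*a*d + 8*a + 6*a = -2*a*d^2 - 12*a*d + 14*a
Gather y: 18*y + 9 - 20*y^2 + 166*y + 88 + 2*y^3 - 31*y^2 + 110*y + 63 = 2*y^3 - 51*y^2 + 294*y + 160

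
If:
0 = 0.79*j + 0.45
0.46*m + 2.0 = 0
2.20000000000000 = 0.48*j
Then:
No Solution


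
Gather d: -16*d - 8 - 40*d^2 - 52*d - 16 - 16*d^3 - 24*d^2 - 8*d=-16*d^3 - 64*d^2 - 76*d - 24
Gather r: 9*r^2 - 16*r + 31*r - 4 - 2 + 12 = 9*r^2 + 15*r + 6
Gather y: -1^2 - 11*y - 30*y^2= -30*y^2 - 11*y - 1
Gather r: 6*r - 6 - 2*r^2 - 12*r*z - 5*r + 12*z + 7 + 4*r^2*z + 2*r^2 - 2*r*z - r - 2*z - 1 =4*r^2*z - 14*r*z + 10*z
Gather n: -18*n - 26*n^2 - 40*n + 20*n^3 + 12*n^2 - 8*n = 20*n^3 - 14*n^2 - 66*n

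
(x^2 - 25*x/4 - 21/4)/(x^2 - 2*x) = (4*x^2 - 25*x - 21)/(4*x*(x - 2))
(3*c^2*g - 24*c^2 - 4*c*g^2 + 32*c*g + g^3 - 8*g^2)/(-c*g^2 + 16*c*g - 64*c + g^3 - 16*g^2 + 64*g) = (-3*c + g)/(g - 8)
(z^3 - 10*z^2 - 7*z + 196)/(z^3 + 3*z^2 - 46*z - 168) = (z - 7)/(z + 6)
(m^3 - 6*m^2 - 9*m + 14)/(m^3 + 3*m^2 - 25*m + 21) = (m^2 - 5*m - 14)/(m^2 + 4*m - 21)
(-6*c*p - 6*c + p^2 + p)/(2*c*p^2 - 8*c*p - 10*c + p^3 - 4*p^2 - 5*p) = (-6*c + p)/(2*c*p - 10*c + p^2 - 5*p)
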